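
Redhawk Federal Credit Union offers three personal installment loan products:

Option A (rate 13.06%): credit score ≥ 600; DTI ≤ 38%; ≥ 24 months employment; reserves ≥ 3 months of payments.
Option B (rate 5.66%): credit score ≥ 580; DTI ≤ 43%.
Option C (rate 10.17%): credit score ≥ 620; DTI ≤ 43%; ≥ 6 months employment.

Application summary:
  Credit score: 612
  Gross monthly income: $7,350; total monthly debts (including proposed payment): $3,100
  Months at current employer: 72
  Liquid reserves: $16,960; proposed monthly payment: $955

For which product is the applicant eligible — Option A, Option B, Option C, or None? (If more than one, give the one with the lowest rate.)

DTI = 3,100/7,350 = 42.2%.
Reserves = 16,960/955 = 17.8 months.
Option A: score 612 ≥ 600; DTI 42.2% > 38%; employment 72 ≥ 24 mo; reserves 17.8 ≥ 3 mo → does not qualify.
Option B: score 612 ≥ 580; DTI 42.2% ≤ 43% → qualifies.
Option C: score 612 < 620; DTI 42.2% ≤ 43%; employment 72 ≥ 6 mo → does not qualify.

Option B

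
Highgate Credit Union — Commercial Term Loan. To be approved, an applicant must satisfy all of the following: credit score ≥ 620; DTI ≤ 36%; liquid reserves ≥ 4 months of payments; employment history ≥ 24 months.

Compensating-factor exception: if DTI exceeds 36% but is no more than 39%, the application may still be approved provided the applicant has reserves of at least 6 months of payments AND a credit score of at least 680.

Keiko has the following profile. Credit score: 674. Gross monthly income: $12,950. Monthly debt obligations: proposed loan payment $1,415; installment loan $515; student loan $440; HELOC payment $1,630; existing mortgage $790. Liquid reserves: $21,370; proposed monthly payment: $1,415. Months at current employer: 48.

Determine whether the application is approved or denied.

Denied

Credit score 674 ≥ 620 (meets base)
Total debts = (1,415 + 515 + 440 + 1,630 + 790) = 4,790. DTI: 4,790 ÷ 12,950 = 37%, over the 36% base limit.
Liquid reserves cover 21,370/1,415 = 15.1 months — ≥ 4 required
Employment 48 ≥ 24 months
37% falls in the override range (36%–39%), so the compensating-factor test applies.
Reserves 15.1 ≥ 6 months; credit score 674 < 680.
Override conditions not both satisfied; exception does not apply.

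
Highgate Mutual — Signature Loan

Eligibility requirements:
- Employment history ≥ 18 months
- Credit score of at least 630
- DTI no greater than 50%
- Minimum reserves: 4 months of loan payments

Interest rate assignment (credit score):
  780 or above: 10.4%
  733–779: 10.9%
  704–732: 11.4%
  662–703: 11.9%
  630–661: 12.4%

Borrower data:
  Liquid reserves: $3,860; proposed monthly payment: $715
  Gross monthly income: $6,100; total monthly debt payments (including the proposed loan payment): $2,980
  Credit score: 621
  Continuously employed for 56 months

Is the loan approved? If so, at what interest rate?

Credit score 621 < 630 (below minimum)
Employment 56 ≥ 18 months
Liquid reserves cover 3,860/715 = 5.4 months — ≥ 4 required
Debt-to-income = 2,980/6,100 = 48.9% — meets 50% limit
Not all requirements met → denied.

Denied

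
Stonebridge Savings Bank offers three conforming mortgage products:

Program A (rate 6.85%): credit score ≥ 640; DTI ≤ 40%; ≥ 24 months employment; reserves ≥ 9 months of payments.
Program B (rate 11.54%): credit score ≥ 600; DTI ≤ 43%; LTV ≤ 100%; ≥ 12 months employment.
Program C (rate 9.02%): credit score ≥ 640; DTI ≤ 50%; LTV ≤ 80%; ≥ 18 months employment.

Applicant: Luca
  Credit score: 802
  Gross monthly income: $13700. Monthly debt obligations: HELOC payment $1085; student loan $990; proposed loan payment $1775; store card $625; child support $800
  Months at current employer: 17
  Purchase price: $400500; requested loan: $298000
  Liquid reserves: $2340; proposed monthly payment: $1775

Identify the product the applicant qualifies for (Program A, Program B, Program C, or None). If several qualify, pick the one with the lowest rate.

Program B

Total debts = (1,085 + 990 + 1,775 + 625 + 800) = 5,275; DTI = 5,275/13,700 = 38.5%.
LTV = 298,000/400,500 = 74.4%.
Reserves = 2,340/1,775 = 1.3 months.
Program A: score 802 ≥ 640; DTI 38.5% ≤ 40%; employment 17 < 24 mo; reserves 1.3 < 9 mo → does not qualify.
Program B: score 802 ≥ 600; DTI 38.5% ≤ 43%; LTV 74.4% ≤ 100%; employment 17 ≥ 12 mo → qualifies.
Program C: score 802 ≥ 640; DTI 38.5% ≤ 50%; LTV 74.4% ≤ 80%; employment 17 < 18 mo → does not qualify.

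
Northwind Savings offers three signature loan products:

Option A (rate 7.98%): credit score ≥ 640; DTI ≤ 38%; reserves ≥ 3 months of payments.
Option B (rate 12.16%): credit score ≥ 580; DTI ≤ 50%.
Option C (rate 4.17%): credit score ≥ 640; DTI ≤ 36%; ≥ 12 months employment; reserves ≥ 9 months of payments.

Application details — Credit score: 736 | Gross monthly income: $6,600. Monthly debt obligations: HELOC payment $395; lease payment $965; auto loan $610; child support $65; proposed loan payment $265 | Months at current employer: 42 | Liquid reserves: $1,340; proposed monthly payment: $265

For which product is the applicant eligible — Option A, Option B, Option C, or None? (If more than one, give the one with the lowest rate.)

Option A

Total debts = (395 + 965 + 610 + 65 + 265) = 2,300; DTI = 2,300/6,600 = 34.8%.
Reserves = 1,340/265 = 5.1 months.
Option A: score 736 ≥ 640; DTI 34.8% ≤ 38%; reserves 5.1 ≥ 3 mo → qualifies.
Option B: score 736 ≥ 580; DTI 34.8% ≤ 50% → qualifies.
Option C: score 736 ≥ 640; DTI 34.8% ≤ 36%; employment 42 ≥ 12 mo; reserves 5.1 < 9 mo → does not qualify.
Qualifying: Option A, Option B. Lowest rate is 7.98% → Option A.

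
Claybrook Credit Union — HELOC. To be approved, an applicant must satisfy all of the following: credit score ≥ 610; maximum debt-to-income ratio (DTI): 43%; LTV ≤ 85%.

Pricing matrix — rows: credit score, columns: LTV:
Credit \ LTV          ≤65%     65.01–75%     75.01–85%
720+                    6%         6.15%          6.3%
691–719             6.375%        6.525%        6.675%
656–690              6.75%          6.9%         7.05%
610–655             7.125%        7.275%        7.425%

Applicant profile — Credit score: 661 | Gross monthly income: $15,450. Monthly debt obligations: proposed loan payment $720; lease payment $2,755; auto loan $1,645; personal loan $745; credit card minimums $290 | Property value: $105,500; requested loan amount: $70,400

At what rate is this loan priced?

6.9%

Credit score 661 ≥ 610; Total monthly debts = (720 + 2,755 + 1,645 + 745 + 290) = 6,155. Debt-to-income = 6,155/15,450 = 39.8% — meets 43% limit
LTV = 70,400/105,500 = 66.7% ≤ 85%
Credit 661 → row 656–690; LTV 66.7% → column 65.01–75%. Grid cell → 6.9%.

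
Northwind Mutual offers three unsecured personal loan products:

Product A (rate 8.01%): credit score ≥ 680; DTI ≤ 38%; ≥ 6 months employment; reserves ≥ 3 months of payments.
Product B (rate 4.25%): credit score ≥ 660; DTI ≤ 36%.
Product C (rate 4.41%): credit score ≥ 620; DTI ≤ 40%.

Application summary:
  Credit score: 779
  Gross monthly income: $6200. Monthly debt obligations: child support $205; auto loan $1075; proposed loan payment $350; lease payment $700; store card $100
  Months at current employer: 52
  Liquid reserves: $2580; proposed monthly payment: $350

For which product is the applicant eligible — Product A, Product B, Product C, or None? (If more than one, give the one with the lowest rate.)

Total debts = (205 + 1,075 + 350 + 700 + 100) = 2,430; DTI = 2,430/6,200 = 39.2%.
Reserves = 2,580/350 = 7.4 months.
Product A: score 779 ≥ 680; DTI 39.2% > 38%; employment 52 ≥ 6 mo; reserves 7.4 ≥ 3 mo → does not qualify.
Product B: score 779 ≥ 660; DTI 39.2% > 36% → does not qualify.
Product C: score 779 ≥ 620; DTI 39.2% ≤ 40% → qualifies.

Product C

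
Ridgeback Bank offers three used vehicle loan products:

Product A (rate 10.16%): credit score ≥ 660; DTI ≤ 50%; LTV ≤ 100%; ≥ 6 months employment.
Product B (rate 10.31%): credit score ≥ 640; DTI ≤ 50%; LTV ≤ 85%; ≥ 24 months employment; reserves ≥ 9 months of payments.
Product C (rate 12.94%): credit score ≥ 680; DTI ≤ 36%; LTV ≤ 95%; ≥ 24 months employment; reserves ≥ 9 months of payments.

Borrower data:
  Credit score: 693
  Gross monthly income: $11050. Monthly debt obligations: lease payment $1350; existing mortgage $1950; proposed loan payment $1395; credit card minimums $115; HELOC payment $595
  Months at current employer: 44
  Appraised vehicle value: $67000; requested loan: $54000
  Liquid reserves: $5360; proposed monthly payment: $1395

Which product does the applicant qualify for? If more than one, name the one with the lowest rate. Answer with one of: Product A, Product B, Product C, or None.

Product A

Total debts = (1,350 + 1,950 + 1,395 + 115 + 595) = 5,405; DTI = 5,405/11,050 = 48.9%.
LTV = 54,000/67,000 = 80.6%.
Reserves = 5,360/1,395 = 3.8 months.
Product A: score 693 ≥ 660; DTI 48.9% ≤ 50%; LTV 80.6% ≤ 100%; employment 44 ≥ 6 mo → qualifies.
Product B: score 693 ≥ 640; DTI 48.9% ≤ 50%; LTV 80.6% ≤ 85%; employment 44 ≥ 24 mo; reserves 3.8 < 9 mo → does not qualify.
Product C: score 693 ≥ 680; DTI 48.9% > 36%; LTV 80.6% ≤ 95%; employment 44 ≥ 24 mo; reserves 3.8 < 9 mo → does not qualify.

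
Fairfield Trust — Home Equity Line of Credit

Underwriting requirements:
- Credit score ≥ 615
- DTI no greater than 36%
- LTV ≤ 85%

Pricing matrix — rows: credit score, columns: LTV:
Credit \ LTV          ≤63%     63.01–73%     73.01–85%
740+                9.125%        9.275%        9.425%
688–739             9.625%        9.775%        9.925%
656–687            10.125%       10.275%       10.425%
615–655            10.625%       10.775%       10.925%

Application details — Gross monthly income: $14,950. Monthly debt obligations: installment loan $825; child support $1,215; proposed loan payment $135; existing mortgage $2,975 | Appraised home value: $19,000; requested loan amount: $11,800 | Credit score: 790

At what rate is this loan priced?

9.125%

Credit score 790 ≥ 615; Total monthly debts = (825 + 1,215 + 135 + 2,975) = 5,150. DTI = 5,150/14,950 = 34.4% ≤ 36%
LTV = 11,800/19,000 = 62.1% ≤ 85%
Credit 790 → row 740+; LTV 62.1% → column ≤63%. Grid cell → 9.125%.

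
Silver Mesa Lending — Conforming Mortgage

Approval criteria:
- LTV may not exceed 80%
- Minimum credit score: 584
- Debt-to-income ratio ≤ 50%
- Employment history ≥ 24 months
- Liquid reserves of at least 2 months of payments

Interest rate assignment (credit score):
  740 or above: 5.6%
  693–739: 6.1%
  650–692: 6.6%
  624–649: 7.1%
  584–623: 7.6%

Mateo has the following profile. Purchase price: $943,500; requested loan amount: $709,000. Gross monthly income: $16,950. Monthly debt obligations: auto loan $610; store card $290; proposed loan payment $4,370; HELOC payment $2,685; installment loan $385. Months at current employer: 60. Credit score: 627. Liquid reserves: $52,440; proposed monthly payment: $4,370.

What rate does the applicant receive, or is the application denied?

Approved at 7.1%

Credit score 627 ≥ 584 (meets minimum)
Reserves = 52,440/4,370 = 12.0 months ≥ 2
LTV = 709,000/943,500 = 75.1% ≤ 80%
Total monthly debts = (610 + 290 + 4,370 + 2,685 + 385) = 8,340. DTI = 8,340/16,950 = 49.2% ≤ 50%
Employment 60 ≥ 24 months
All requirements met. Score 627 falls in the 624–649 tier → 7.1%.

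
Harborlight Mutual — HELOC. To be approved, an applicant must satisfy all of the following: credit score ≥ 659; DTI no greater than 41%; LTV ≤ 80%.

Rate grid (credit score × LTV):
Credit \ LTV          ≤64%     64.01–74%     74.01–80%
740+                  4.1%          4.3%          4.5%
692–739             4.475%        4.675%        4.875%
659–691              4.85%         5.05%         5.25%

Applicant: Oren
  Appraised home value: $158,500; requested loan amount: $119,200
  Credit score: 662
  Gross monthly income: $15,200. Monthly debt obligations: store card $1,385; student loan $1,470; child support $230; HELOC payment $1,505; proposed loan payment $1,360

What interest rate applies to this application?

Credit score 662 ≥ 659; Total monthly debts = (1,385 + 1,470 + 230 + 1,505 + 1,360) = 5,950. Debt-to-income = 5,950/15,200 = 39.1% — meets 41% limit
LTV = 119,200/158,500 = 75.2% ≤ 80%
Score 662 is in the 659–691 band; LTV 75.2% is in the 74.01–80% band → 5.25%.

5.25%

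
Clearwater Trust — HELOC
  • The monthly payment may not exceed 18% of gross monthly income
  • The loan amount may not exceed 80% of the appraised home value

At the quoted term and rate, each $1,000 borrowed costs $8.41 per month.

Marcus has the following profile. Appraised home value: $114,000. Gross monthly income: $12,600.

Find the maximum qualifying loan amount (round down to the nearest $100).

Payment cap: 18% × $12,600 = $2,268/month.
At $8.41 per $1,000, that supports 2,268/8.41 × 1,000 ≈ $269,678 → $269,600.
LTV cap: 80% × $114,000 = $91,200 → $91,200.
Binding constraint: loan-to-value.

$91,200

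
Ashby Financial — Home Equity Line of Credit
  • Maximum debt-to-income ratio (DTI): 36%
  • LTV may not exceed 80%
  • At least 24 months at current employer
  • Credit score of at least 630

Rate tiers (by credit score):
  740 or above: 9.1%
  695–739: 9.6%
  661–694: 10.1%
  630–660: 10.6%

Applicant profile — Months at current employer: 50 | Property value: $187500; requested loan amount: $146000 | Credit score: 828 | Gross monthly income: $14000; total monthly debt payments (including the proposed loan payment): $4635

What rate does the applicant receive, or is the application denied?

Credit score 828 ≥ 630 (meets minimum)
LTV: 146,000 ÷ 187,500 = 77.9%, within 80% cap
Employment 50 ≥ 24 months
DTI = 4,635/14,000 = 33.1% ≤ 36%
All requirements met. Score 828 falls in the 740 or above tier → 9.1%.

Approved at 9.1%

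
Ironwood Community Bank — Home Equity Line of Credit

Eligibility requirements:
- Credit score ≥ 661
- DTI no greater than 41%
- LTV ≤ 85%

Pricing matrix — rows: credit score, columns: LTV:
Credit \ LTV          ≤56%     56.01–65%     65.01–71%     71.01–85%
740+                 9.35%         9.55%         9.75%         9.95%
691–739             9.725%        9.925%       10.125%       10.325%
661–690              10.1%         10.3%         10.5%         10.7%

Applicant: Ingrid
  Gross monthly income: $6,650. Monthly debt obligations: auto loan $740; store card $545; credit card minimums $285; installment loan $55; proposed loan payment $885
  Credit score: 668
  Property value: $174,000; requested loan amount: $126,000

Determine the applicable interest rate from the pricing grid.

10.7%

Credit score 668 ≥ 661; Total monthly debts = (740 + 545 + 285 + 55 + 885) = 2,510. Debt-to-income = 2,510/6,650 = 37.7% — meets 41% limit
LTV: 126,000 ÷ 174,000 = 72.4%, within 85% cap
Credit 668 → row 661–690; LTV 72.4% → column 71.01–85%. Grid cell → 10.7%.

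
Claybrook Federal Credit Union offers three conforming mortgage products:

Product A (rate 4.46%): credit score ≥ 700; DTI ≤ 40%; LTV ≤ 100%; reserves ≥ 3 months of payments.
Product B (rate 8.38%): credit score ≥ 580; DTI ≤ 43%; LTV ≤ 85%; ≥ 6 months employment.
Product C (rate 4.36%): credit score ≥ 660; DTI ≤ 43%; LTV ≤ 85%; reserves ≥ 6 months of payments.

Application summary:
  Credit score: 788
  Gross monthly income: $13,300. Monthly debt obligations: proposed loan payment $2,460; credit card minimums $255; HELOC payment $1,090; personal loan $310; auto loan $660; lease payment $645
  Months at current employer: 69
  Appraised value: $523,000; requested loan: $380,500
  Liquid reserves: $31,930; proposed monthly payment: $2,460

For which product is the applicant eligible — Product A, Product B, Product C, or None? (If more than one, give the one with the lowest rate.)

Total debts = (2,460 + 255 + 1,090 + 310 + 660 + 645) = 5,420; DTI = 5,420/13,300 = 40.8%.
LTV = 380,500/523,000 = 72.8%.
Reserves = 31,930/2,460 = 13.0 months.
Product A: score 788 ≥ 700; DTI 40.8% > 40%; LTV 72.8% ≤ 100%; reserves 13.0 ≥ 3 mo → does not qualify.
Product B: score 788 ≥ 580; DTI 40.8% ≤ 43%; LTV 72.8% ≤ 85%; employment 69 ≥ 6 mo → qualifies.
Product C: score 788 ≥ 660; DTI 40.8% ≤ 43%; LTV 72.8% ≤ 85%; reserves 13.0 ≥ 6 mo → qualifies.
Qualifying: Product B, Product C. Lowest rate is 4.36% → Product C.

Product C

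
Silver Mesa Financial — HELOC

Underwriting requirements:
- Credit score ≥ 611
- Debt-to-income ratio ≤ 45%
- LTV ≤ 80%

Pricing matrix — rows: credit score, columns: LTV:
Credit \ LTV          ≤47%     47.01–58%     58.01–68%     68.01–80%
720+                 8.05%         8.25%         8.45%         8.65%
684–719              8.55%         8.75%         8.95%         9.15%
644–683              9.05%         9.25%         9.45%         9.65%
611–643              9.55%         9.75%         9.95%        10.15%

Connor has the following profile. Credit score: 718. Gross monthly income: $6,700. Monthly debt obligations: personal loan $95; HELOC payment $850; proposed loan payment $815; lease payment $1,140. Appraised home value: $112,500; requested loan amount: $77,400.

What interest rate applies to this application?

9.15%

Credit score 718 ≥ 611; Total monthly debts = (95 + 850 + 815 + 1,140) = 2,900. DTI = 2,900/6,700 = 43.3% ≤ 45%
Loan-to-value = 77,400/112,500 = 68.8% — pass (80% max)
Score 718 is in the 684–719 band; LTV 68.8% is in the 68.01–80% band → 9.15%.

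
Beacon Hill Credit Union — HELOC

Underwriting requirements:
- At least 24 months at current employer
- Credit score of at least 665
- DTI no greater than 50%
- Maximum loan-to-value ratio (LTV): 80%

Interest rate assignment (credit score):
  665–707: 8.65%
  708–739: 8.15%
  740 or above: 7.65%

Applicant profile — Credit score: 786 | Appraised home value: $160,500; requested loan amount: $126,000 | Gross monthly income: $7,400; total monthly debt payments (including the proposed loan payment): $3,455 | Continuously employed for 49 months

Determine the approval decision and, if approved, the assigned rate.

Credit score 786 ≥ 665 (meets minimum)
Employment 49 ≥ 24 months
LTV: 126,000 ÷ 160,500 = 78.5%, within 80% cap
DTI: 3,455 ÷ 7,400 = 46.7%, within the 50% cap
All requirements met. Score 786 falls in the 740 or above tier → 7.65%.

Approved at 7.65%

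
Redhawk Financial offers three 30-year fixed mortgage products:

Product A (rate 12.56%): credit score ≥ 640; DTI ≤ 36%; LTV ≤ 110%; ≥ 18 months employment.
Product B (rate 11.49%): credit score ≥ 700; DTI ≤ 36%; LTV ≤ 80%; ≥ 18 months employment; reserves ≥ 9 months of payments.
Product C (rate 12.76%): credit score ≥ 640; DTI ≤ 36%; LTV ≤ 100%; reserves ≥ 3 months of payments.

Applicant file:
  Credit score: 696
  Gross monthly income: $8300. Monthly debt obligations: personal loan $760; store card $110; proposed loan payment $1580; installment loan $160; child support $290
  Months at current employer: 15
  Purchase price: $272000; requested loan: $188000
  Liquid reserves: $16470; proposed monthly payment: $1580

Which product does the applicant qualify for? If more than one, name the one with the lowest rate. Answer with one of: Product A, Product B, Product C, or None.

Product C

Total debts = (760 + 110 + 1,580 + 160 + 290) = 2,900; DTI = 2,900/8,300 = 34.9%.
LTV = 188,000/272,000 = 69.1%.
Reserves = 16,470/1,580 = 10.4 months.
Product A: score 696 ≥ 640; DTI 34.9% ≤ 36%; LTV 69.1% ≤ 110%; employment 15 < 18 mo → does not qualify.
Product B: score 696 < 700; DTI 34.9% ≤ 36%; LTV 69.1% ≤ 80%; employment 15 < 18 mo; reserves 10.4 ≥ 9 mo → does not qualify.
Product C: score 696 ≥ 640; DTI 34.9% ≤ 36%; LTV 69.1% ≤ 100%; reserves 10.4 ≥ 3 mo → qualifies.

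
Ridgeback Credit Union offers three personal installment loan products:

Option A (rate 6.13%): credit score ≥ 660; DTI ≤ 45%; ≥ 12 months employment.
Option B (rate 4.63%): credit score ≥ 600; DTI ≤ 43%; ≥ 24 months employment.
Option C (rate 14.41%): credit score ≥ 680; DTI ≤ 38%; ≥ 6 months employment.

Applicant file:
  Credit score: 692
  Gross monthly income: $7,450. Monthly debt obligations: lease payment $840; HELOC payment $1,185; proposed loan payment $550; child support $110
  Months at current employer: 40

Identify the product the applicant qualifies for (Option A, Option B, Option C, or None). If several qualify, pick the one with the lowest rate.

Option B

Total debts = (840 + 1,185 + 550 + 110) = 2,685; DTI = 2,685/7,450 = 36%.
Option A: score 692 ≥ 660; DTI 36% ≤ 45%; employment 40 ≥ 12 mo → qualifies.
Option B: score 692 ≥ 600; DTI 36% ≤ 43%; employment 40 ≥ 24 mo → qualifies.
Option C: score 692 ≥ 680; DTI 36% ≤ 38%; employment 40 ≥ 6 mo → qualifies.
Qualifying: Option A, Option B, Option C. Lowest rate is 4.63% → Option B.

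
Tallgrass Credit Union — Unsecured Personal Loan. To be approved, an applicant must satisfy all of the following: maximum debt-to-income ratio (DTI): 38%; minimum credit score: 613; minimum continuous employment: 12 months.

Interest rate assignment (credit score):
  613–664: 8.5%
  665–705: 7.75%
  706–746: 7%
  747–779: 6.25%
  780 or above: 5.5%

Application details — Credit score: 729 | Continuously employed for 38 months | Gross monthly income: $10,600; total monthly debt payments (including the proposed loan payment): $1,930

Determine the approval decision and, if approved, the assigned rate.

Approved at 7%

Credit score 729 ≥ 613 (meets minimum)
Employment 38 ≥ 12 months
DTI: 1,930 ÷ 10,600 = 18.2%, within the 38% cap
All requirements met. Score 729 falls in the 706–746 tier → 7%.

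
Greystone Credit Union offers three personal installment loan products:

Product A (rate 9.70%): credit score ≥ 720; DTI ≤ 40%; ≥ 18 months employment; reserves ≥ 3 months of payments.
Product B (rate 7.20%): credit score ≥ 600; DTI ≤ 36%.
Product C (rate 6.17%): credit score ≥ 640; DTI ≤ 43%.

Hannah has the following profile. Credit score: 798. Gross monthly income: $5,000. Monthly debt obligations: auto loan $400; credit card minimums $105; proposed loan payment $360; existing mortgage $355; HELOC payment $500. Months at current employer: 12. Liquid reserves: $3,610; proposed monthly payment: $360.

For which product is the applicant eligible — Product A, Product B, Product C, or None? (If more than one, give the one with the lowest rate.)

Product C

Total debts = (400 + 105 + 360 + 355 + 500) = 1,720; DTI = 1,720/5,000 = 34.4%.
Reserves = 3,610/360 = 10.0 months.
Product A: score 798 ≥ 720; DTI 34.4% ≤ 40%; employment 12 < 18 mo; reserves 10.0 ≥ 3 mo → does not qualify.
Product B: score 798 ≥ 600; DTI 34.4% ≤ 36% → qualifies.
Product C: score 798 ≥ 640; DTI 34.4% ≤ 43% → qualifies.
Qualifying: Product B, Product C. Lowest rate is 6.17% → Product C.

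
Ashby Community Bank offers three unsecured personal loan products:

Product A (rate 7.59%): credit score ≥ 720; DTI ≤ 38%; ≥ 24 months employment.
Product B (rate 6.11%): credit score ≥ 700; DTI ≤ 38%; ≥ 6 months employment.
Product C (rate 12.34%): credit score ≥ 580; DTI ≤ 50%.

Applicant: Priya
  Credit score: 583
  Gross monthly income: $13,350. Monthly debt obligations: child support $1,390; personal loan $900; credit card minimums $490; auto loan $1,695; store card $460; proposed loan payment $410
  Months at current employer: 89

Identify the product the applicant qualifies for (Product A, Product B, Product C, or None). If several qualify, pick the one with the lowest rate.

Product C

Total debts = (1,390 + 900 + 490 + 1,695 + 460 + 410) = 5,345; DTI = 5,345/13,350 = 40%.
Product A: score 583 < 720; DTI 40% > 38%; employment 89 ≥ 24 mo → does not qualify.
Product B: score 583 < 700; DTI 40% > 38%; employment 89 ≥ 6 mo → does not qualify.
Product C: score 583 ≥ 580; DTI 40% ≤ 50% → qualifies.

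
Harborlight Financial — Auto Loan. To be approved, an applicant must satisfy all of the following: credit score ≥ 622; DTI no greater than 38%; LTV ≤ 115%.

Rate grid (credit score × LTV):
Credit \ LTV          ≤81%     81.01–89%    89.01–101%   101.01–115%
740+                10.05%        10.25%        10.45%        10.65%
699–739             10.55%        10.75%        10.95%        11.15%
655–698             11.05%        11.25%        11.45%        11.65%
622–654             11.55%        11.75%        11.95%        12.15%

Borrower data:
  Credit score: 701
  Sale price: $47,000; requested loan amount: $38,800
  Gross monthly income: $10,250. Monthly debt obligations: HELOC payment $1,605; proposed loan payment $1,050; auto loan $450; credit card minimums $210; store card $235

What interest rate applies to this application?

10.75%

Credit score 701 ≥ 622; Total monthly debts = (1,605 + 1,050 + 450 + 210 + 235) = 3,550. DTI: 3,550 ÷ 10,250 = 34.6%, within the 38% cap
LTV: 38,800 ÷ 47,000 = 82.6%, within 115% cap
Score 701 is in the 699–739 band; LTV 82.6% is in the 81.01–89% band → 10.75%.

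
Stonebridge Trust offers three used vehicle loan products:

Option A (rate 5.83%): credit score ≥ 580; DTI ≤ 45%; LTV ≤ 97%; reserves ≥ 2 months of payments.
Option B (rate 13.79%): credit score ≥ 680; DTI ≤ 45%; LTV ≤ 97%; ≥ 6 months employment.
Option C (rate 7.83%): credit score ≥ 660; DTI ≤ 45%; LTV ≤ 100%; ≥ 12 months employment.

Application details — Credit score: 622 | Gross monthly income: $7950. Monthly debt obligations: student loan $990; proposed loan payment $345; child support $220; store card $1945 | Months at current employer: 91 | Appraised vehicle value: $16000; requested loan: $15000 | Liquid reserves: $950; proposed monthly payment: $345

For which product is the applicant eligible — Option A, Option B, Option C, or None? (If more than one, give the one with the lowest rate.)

Option A

Total debts = (990 + 345 + 220 + 1,945) = 3,500; DTI = 3,500/7,950 = 44%.
LTV = 15,000/16,000 = 93.8%.
Reserves = 950/345 = 2.8 months.
Option A: score 622 ≥ 580; DTI 44% ≤ 45%; LTV 93.8% ≤ 97%; reserves 2.8 ≥ 2 mo → qualifies.
Option B: score 622 < 680; DTI 44% ≤ 45%; LTV 93.8% ≤ 97%; employment 91 ≥ 6 mo → does not qualify.
Option C: score 622 < 660; DTI 44% ≤ 45%; LTV 93.8% ≤ 100%; employment 91 ≥ 12 mo → does not qualify.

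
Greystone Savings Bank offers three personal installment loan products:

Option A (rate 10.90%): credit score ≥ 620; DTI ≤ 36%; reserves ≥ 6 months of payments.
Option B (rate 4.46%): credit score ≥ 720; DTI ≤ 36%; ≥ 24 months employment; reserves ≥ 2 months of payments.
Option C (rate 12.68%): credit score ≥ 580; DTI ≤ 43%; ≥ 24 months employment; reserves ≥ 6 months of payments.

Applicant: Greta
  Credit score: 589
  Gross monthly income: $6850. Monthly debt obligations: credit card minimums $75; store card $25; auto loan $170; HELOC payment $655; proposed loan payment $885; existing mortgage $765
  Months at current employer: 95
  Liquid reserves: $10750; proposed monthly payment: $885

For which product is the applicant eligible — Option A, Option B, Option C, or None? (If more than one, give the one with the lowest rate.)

Total debts = (75 + 25 + 170 + 655 + 885 + 765) = 2,575; DTI = 2,575/6,850 = 37.6%.
Reserves = 10,750/885 = 12.1 months.
Option A: score 589 < 620; DTI 37.6% > 36%; reserves 12.1 ≥ 6 mo → does not qualify.
Option B: score 589 < 720; DTI 37.6% > 36%; employment 95 ≥ 24 mo; reserves 12.1 ≥ 2 mo → does not qualify.
Option C: score 589 ≥ 580; DTI 37.6% ≤ 43%; employment 95 ≥ 24 mo; reserves 12.1 ≥ 6 mo → qualifies.

Option C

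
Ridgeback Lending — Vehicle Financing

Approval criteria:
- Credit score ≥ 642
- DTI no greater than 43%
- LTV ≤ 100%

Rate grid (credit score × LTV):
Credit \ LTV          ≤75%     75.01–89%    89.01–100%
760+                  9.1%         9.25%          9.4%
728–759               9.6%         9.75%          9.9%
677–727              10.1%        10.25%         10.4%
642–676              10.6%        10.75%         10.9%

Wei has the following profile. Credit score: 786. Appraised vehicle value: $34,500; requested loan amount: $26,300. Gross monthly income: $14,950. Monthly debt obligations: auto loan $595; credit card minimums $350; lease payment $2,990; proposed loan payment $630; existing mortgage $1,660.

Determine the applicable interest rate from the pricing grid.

9.25%

Credit score 786 ≥ 642; Total monthly debts = (595 + 350 + 2,990 + 630 + 1,660) = 6,225. DTI: 6,225 ÷ 14,950 = 41.6%, within the 43% cap
LTV: 26,300 ÷ 34,500 = 76.2%, within 100% cap
Score 786 is in the 760+ band; LTV 76.2% is in the 75.01–89% band → 9.25%.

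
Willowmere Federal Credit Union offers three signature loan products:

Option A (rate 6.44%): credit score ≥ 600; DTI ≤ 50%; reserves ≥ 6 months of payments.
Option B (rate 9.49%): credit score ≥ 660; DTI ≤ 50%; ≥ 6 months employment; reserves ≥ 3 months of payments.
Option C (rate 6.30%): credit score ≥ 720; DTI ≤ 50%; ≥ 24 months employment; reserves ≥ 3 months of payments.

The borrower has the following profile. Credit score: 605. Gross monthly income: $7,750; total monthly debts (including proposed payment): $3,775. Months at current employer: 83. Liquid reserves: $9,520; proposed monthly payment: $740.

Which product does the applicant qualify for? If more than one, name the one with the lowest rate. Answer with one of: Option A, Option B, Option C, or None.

Option A

DTI = 3,775/7,750 = 48.7%.
Reserves = 9,520/740 = 12.9 months.
Option A: score 605 ≥ 600; DTI 48.7% ≤ 50%; reserves 12.9 ≥ 6 mo → qualifies.
Option B: score 605 < 660; DTI 48.7% ≤ 50%; employment 83 ≥ 6 mo; reserves 12.9 ≥ 3 mo → does not qualify.
Option C: score 605 < 720; DTI 48.7% ≤ 50%; employment 83 ≥ 24 mo; reserves 12.9 ≥ 3 mo → does not qualify.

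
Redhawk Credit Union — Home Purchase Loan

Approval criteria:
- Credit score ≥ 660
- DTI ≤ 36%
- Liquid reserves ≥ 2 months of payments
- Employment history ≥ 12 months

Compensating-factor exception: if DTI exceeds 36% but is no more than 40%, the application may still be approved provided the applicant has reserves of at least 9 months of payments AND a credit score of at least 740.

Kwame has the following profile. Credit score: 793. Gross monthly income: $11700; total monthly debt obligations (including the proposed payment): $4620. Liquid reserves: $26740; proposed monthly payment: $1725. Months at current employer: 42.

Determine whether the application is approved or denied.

Credit score 793 ≥ 660 (meets base)
DTI: 4,620 ÷ 11,700 = 39.5%, over the 36% base limit.
Reserves: 26,740 ÷ 1,725 = 15.5 months (meets 2-month minimum)
Employment 42 ≥ 12 months
DTI 39.5% is within the 36%–40% exception band; checking compensating factors.
Reserves 15.5 ≥ 9 months; credit score 793 ≥ 740.
Both compensating conditions met → exception applies.

Approved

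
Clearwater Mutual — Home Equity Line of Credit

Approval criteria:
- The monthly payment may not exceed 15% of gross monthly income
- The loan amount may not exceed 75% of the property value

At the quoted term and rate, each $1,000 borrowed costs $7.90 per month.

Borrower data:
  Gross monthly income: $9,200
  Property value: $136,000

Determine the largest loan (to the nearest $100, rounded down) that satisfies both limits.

Payment cap: 15% × $9,200 = $1,380/month.
At $7.90 per $1,000, that supports 1,380/7.90 × 1,000 ≈ $174,683 → $174,600.
LTV cap: 75% × $136,000 = $102,000 → $102,000.
Binding constraint: loan-to-value.

$102,000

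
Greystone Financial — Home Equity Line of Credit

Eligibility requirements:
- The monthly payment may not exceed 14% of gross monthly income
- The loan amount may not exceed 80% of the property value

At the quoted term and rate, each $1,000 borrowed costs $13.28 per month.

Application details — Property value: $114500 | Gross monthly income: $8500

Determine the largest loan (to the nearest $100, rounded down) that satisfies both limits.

$89,600

Payment cap: 14% × $8,500 = $1,190/month.
At $13.28 per $1,000, that supports 1,190/13.28 × 1,000 ≈ $89,608 → $89,600.
LTV cap: 80% × $114,500 = $91,600 → $91,600.
Binding constraint: payment-to-income.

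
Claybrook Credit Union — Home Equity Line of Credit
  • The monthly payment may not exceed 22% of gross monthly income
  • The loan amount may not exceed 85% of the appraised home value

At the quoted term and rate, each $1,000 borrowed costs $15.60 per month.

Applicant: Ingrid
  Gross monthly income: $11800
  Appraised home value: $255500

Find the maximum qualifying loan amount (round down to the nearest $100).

$166,400

Payment cap: 22% × $11,800 = $2,596/month.
At $15.60 per $1,000, that supports 2,596/15.60 × 1,000 ≈ $166,410 → $166,400.
LTV cap: 85% × $255,500 = $217,175 → $217,100.
Binding constraint: payment-to-income.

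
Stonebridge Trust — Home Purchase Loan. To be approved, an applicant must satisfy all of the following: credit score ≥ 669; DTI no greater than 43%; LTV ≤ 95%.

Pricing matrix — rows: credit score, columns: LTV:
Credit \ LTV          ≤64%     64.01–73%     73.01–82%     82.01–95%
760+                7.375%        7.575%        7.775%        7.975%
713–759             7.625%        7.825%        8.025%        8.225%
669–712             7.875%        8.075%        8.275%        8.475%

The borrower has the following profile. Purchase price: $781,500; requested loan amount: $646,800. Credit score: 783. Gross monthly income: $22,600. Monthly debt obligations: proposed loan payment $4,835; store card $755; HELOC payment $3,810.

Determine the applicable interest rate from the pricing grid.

7.975%

Credit score 783 ≥ 669; Total monthly debts = (4,835 + 755 + 3,810) = 9,400. DTI = 9,400/22,600 = 41.6% ≤ 43%
LTV: 646,800 ÷ 781,500 = 82.8%, within 95% cap
Credit 783 → row 760+; LTV 82.8% → column 82.01–95%. Grid cell → 7.975%.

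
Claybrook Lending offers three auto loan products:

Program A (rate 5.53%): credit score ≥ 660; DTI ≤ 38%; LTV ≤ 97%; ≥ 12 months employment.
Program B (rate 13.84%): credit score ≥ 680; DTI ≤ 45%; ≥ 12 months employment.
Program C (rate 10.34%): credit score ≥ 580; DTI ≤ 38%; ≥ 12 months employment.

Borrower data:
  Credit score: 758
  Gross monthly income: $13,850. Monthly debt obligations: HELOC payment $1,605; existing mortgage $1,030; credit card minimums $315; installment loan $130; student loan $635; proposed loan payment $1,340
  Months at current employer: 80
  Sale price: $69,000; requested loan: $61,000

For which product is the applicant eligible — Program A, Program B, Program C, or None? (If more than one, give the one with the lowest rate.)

Total debts = (1,605 + 1,030 + 315 + 130 + 635 + 1,340) = 5,055; DTI = 5,055/13,850 = 36.5%.
LTV = 61,000/69,000 = 88.4%.
Program A: score 758 ≥ 660; DTI 36.5% ≤ 38%; LTV 88.4% ≤ 97%; employment 80 ≥ 12 mo → qualifies.
Program B: score 758 ≥ 680; DTI 36.5% ≤ 45%; employment 80 ≥ 12 mo → qualifies.
Program C: score 758 ≥ 580; DTI 36.5% ≤ 38%; employment 80 ≥ 12 mo → qualifies.
Qualifying: Program A, Program B, Program C. Lowest rate is 5.53% → Program A.

Program A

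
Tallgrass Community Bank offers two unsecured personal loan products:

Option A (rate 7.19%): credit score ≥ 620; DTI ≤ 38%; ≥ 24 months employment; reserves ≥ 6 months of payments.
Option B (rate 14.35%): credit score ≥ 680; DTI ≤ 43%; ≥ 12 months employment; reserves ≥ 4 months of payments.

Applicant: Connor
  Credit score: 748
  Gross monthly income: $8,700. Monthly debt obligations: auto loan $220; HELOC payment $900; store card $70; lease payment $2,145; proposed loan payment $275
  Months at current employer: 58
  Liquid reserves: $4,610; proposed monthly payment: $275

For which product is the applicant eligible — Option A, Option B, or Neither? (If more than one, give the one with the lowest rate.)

Option B

Total debts = (220 + 900 + 70 + 2,145 + 275) = 3,610; DTI = 3,610/8,700 = 41.5%.
Reserves = 4,610/275 = 16.8 months.
Option A: score 748 ≥ 620; DTI 41.5% > 38%; employment 58 ≥ 24 mo; reserves 16.8 ≥ 6 mo → does not qualify.
Option B: score 748 ≥ 680; DTI 41.5% ≤ 43%; employment 58 ≥ 12 mo; reserves 16.8 ≥ 4 mo → qualifies.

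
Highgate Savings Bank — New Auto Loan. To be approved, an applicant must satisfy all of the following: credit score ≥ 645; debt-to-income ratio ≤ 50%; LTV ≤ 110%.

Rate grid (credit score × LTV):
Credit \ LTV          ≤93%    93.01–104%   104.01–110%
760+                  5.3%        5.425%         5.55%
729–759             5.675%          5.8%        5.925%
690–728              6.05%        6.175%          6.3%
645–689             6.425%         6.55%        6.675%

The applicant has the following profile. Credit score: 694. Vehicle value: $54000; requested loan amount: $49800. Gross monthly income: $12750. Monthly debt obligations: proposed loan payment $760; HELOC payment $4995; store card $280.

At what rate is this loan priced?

Credit score 694 ≥ 645; Total monthly debts = (760 + 4,995 + 280) = 6,035. DTI = 6,035/12,750 = 47.3% ≤ 50%
LTV: 49,800 ÷ 54,000 = 92.2%, within 110% cap
Row: 694 falls in 690–728. Column: 92.2% falls in ≤93%. Rate = 6.05%.

6.05%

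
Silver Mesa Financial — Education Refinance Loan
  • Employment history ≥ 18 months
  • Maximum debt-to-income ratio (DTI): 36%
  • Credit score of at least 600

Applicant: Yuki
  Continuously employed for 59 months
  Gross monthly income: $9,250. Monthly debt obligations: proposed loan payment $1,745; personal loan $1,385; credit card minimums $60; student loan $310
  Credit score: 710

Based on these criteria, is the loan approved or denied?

Employment 59 ≥ 18 months
Total monthly debts = (1,745 + 1,385 + 60 + 310) = 3,500. Debt-to-income = 3,500/9,250 = 37.8% — over 36% limit
Credit score 710 ≥ 600 (meets)
Fails on DTI.

Denied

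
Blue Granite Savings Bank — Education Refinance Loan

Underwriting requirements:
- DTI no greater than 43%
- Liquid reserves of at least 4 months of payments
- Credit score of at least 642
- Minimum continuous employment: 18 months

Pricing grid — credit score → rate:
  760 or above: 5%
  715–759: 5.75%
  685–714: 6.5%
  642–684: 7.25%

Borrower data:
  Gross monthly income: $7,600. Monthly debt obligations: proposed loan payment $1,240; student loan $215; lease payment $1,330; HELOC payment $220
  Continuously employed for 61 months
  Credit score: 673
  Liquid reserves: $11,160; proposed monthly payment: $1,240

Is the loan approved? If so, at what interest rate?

Approved at 7.25%

Credit score 673 ≥ 642 (meets minimum)
Reserves: 11,160 ÷ 1,240 = 9.0 months (meets 4-month minimum)
Total monthly debts = (1,240 + 215 + 1,330 + 220) = 3,005. DTI: 3,005 ÷ 7,600 = 39.5%, within the 43% cap
Employment 61 ≥ 18 months
All requirements met. Score 673 falls in the 642–684 tier → 7.25%.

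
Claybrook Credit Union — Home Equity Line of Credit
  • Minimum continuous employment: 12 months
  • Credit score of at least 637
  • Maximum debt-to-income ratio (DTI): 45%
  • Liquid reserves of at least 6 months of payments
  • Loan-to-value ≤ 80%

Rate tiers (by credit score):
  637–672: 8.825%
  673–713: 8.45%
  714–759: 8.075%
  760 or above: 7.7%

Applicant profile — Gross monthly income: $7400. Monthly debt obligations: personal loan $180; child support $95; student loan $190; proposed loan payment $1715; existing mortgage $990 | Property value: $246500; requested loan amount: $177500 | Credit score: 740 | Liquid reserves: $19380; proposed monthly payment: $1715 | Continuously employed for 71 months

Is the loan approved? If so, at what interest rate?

Approved at 8.075%

Credit score 740 ≥ 637 (meets minimum)
Employment 71 ≥ 12 months
Total monthly debts = (180 + 95 + 190 + 1,715 + 990) = 3,170. DTI: 3,170 ÷ 7,400 = 42.8%, within the 45% cap
LTV: 177,500 ÷ 246,500 = 72%, within 80% cap
Reserves: 19,380 ÷ 1,715 = 11.3 months (meets 6-month minimum)
All requirements met. Score 740 falls in the 714–759 tier → 8.075%.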